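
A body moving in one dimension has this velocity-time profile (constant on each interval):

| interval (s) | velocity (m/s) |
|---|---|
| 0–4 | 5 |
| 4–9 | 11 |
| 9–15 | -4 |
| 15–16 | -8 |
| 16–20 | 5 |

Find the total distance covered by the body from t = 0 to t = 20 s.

Distance (not displacement) is the total path length: add the absolute areas under v-t.
0–4 s: |5| × 4 = 20 m
4–9 s: |11| × 5 = 55 m
9–15 s: |-4| × 6 = 24 m
15–16 s: |-8| × 1 = 8 m
16–20 s: |5| × 4 = 20 m
Total distance = 127 m

127 m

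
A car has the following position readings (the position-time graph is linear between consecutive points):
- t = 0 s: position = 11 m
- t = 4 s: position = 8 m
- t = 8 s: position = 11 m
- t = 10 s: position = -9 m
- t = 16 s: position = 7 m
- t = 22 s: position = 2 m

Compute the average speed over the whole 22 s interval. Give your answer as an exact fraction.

47/22 m/s

Average speed = (total path length)/(elapsed time); on a piecewise-linear x-t graph the path length is Σ|Δx|.
0–4 s: |Δx| = |8 − 11| = 3 m
4–8 s: |Δx| = |11 − 8| = 3 m
8–10 s: |Δx| = |-9 − 11| = 20 m
10–16 s: |Δx| = |7 − -9| = 16 m
16–22 s: |Δx| = |2 − 7| = 5 m
Total path = 47 m; average speed = 47/22 = 47/22 m/s.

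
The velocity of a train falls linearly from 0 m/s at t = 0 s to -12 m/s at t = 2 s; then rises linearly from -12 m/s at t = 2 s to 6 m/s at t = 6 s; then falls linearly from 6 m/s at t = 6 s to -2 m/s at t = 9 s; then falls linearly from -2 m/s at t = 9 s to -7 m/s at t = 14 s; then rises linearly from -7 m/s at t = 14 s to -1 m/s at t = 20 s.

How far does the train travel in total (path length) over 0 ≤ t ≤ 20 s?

Distance (not displacement) is the total path length: add the absolute areas under v-t.
0–2 s: |½(0 + -12)(2)| = 12 m
2–6 s: v = 0 at t = 14/3 s; triangle areas 16 + 4 = 20 m
6–9 s: v = 0 at t = 8.25 s; triangle areas 6.75 + 0.75 = 7.5 m
9–14 s: |½(-2 + -7)(5)| = 22.5 m
14–20 s: |½(-7 + -1)(6)| = 24 m
Total distance = 86 m

86 m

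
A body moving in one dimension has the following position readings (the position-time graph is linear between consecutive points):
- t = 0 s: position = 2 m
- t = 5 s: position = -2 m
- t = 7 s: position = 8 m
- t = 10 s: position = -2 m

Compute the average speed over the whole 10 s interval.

Average speed = (total path length)/(elapsed time); on a piecewise-linear x-t graph the path length is Σ|Δx|.
0–5 s: |Δx| = |-2 − 2| = 4 m
5–7 s: |Δx| = |8 − -2| = 10 m
7–10 s: |Δx| = |-2 − 8| = 10 m
Total path = 24 m; average speed = 24/10 = 2.4 m/s.

2.4 m/s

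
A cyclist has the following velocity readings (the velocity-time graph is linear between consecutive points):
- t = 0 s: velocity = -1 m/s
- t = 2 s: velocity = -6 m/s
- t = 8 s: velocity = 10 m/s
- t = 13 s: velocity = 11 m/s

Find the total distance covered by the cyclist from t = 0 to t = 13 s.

85 m

Total distance travelled is ∫|v| dt — sum the magnitudes of each area piece.
0–2 s: |½(-1 + -6)(2)| = 7 m
2–8 s: v = 0 at t = 4.25 s; triangle areas 6.75 + 18.75 = 25.5 m
8–13 s: |½(10 + 11)(5)| = 52.5 m
Total distance = 85 m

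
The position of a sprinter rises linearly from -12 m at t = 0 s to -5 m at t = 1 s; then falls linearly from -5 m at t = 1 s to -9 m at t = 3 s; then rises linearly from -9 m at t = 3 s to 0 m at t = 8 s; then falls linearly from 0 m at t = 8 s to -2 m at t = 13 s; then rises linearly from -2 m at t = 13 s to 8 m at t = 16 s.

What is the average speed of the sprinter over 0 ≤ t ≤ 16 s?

Average speed = (total path length)/(elapsed time); on a piecewise-linear x-t graph the path length is Σ|Δx|.
0–1 s: |Δx| = |-5 − -12| = 7 m
1–3 s: |Δx| = |-9 − -5| = 4 m
3–8 s: |Δx| = |0 − -9| = 9 m
8–13 s: |Δx| = |-2 − 0| = 2 m
13–16 s: |Δx| = |8 − -2| = 10 m
Total path = 32 m; average speed = 32/16 = 2 m/s.

2 m/s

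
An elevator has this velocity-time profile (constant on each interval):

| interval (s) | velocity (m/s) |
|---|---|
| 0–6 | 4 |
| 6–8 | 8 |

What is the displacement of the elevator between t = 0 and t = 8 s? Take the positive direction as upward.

40 m

Displacement is the signed area under the v-t curve.
0–6 s: 4 × 6 = 24 m
6–8 s: 8 × 2 = 16 m
Net displacement = 40 m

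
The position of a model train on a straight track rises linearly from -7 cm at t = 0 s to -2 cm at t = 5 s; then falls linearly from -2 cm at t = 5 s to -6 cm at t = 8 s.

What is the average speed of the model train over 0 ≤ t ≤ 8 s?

1.125 cm/s

Average speed = (total path length)/(elapsed time); on a piecewise-linear x-t graph the path length is Σ|Δx|.
0–5 s: |Δx| = |-2 − -7| = 5 cm
5–8 s: |Δx| = |-6 − -2| = 4 cm
Total path = 9 cm; average speed = 9/8 = 1.125 cm/s.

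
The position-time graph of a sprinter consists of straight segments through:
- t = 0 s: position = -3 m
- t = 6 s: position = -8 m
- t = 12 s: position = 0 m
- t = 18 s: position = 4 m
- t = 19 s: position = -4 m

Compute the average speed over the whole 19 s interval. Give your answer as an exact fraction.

25/19 m/s

Average speed = (total path length)/(elapsed time); on a piecewise-linear x-t graph the path length is Σ|Δx|.
0–6 s: |Δx| = |-8 − -3| = 5 m
6–12 s: |Δx| = |0 − -8| = 8 m
12–18 s: |Δx| = |4 − 0| = 4 m
18–19 s: |Δx| = |-4 − 4| = 8 m
Total path = 25 m; average speed = 25/19 = 25/19 m/s.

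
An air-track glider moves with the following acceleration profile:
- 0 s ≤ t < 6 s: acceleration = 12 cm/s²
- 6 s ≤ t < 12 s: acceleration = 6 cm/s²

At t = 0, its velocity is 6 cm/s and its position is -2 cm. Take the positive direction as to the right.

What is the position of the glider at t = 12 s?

826 cm

On each constant-a segment, Δv = aΔt and Δx = v₀Δt + ½aΔt²; chain segment to segment.
0–6 s: v starts 6 cm/s; Δx = 6·6 + ½·12·6² = 252 cm; v ends 78 cm/s.
6–12 s: v starts 78 cm/s; Δx = 78·6 + ½·6·6² = 576 cm; v ends 114 cm/s.
x(12) = -2 + Σ Δx = 826 cm.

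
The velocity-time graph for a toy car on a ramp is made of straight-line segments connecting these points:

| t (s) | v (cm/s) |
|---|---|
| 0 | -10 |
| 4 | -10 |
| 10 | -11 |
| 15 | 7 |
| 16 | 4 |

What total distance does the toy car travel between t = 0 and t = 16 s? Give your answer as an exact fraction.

1189/9 cm

Distance (not displacement) is the total path length: add the absolute areas under v-t.
0–4 s: |-10| × 4 = 40 cm
4–10 s: |½(-10 + -11)(6)| = 63 cm
10–15 s: v = 0 at t = 235/18 s; triangle areas 605/36 + 245/36 = 425/18 cm
15–16 s: |½(7 + 4)(1)| = 5.5 cm
Total distance = 1189/9 cm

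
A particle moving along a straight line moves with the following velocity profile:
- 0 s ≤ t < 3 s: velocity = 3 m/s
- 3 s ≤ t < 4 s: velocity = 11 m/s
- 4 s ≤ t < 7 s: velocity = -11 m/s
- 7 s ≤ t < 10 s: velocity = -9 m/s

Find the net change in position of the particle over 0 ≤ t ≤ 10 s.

Displacement is the signed area under the v-t curve.
0–3 s: 3 × 3 = 9 m
3–4 s: 11 × 1 = 11 m
4–7 s: -11 × 3 = -33 m
7–10 s: -9 × 3 = -27 m
Net displacement = -40 m

-40 m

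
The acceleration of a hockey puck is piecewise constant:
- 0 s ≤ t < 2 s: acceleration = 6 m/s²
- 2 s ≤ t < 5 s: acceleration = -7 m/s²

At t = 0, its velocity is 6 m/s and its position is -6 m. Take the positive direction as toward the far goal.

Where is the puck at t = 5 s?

On each constant-a segment, Δv = aΔt and Δx = v₀Δt + ½aΔt²; chain segment to segment.
0–2 s: v starts 6 m/s; Δx = 6·2 + ½·6·2² = 24 m; v ends 18 m/s.
2–5 s: v starts 18 m/s; Δx = 18·3 + ½·-7·3² = 22.5 m; v ends -3 m/s.
x(5) = -6 + Σ Δx = 40.5 m.

40.5 m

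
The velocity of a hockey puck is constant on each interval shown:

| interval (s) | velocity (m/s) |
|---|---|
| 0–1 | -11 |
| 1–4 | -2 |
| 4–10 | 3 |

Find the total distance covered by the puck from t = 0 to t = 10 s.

Distance (not displacement) is the total path length: add the absolute areas under v-t.
0–1 s: |-11| × 1 = 11 m
1–4 s: |-2| × 3 = 6 m
4–10 s: |3| × 6 = 18 m
Total distance = 35 m

35 m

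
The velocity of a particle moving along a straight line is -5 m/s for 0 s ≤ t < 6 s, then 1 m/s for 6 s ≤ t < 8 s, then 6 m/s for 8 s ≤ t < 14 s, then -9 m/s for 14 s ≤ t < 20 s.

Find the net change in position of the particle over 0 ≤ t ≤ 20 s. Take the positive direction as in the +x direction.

Displacement is the signed area under the v-t curve.
0–6 s: -5 × 6 = -30 m
6–8 s: 1 × 2 = 2 m
8–14 s: 6 × 6 = 36 m
14–20 s: -9 × 6 = -54 m
Net displacement = -46 m

-46 m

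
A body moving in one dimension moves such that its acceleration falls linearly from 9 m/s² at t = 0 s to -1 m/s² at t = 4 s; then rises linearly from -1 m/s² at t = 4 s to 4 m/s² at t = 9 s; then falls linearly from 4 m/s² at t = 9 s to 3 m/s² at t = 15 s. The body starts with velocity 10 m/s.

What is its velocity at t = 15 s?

Δv equals the area under the a-t graph; then v = v₀ + Δv.
0–4 s: ½(9 + -1)(4) = 16 m/s
4–9 s: ½(-1 + 4)(5) = 7.5 m/s
9–15 s: ½(4 + 3)(6) = 21 m/s
Δv = 44.5 m/s, so v(15) = 10 + (44.5) = 54.5 m/s.

54.5 m/s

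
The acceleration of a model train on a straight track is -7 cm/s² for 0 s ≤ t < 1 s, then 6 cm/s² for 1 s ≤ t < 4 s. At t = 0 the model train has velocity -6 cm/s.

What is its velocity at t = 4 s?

Δv equals the area under the a-t graph; then v = v₀ + Δv.
0–1 s: -7 × 1 = -7 cm/s
1–4 s: 6 × 3 = 18 cm/s
Δv = 11 cm/s, so v(4) = -6 + (11) = 5 cm/s.

5 cm/s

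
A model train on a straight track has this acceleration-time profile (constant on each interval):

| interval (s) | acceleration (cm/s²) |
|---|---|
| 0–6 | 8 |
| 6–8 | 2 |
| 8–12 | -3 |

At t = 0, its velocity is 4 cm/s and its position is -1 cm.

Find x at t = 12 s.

475 cm

On each constant-a segment, Δv = aΔt and Δx = v₀Δt + ½aΔt²; chain segment to segment.
0–6 s: v starts 4 cm/s; Δx = 4·6 + ½·8·6² = 168 cm; v ends 52 cm/s.
6–8 s: v starts 52 cm/s; Δx = 52·2 + ½·2·2² = 108 cm; v ends 56 cm/s.
8–12 s: v starts 56 cm/s; Δx = 56·4 + ½·-3·4² = 200 cm; v ends 44 cm/s.
x(12) = -1 + Σ Δx = 475 cm.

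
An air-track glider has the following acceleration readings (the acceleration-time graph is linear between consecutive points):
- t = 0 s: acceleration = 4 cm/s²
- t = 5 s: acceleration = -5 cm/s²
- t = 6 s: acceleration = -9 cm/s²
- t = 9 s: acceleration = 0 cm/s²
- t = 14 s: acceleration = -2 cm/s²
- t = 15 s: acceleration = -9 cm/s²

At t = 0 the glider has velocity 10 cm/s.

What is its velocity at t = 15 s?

Δv equals the area under the a-t graph; then v = v₀ + Δv.
0–5 s: ½(4 + -5)(5) = -2.5 cm/s
5–6 s: ½(-5 + -9)(1) = -7 cm/s
6–9 s: ½(-9 + 0)(3) = -13.5 cm/s
9–14 s: ½(0 + -2)(5) = -5 cm/s
14–15 s: ½(-2 + -9)(1) = -5.5 cm/s
Δv = -33.5 cm/s, so v(15) = 10 + (-33.5) = -23.5 cm/s.

-23.5 cm/s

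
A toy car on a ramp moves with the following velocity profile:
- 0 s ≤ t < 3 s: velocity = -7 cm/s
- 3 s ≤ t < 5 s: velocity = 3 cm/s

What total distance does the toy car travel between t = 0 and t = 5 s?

Distance (not displacement) is the total path length: add the absolute areas under v-t.
0–3 s: |-7| × 3 = 21 cm
3–5 s: |3| × 2 = 6 cm
Total distance = 27 cm

27 cm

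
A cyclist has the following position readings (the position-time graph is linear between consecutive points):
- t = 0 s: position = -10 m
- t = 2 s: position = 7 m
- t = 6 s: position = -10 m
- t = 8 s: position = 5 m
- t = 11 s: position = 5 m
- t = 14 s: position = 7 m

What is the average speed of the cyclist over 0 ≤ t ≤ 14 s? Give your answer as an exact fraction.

Average speed = (total path length)/(elapsed time); on a piecewise-linear x-t graph the path length is Σ|Δx|.
0–2 s: |Δx| = |7 − -10| = 17 m
2–6 s: |Δx| = |-10 − 7| = 17 m
6–8 s: |Δx| = |5 − -10| = 15 m
8–11 s: |Δx| = |5 − 5| = 0 m
11–14 s: |Δx| = |7 − 5| = 2 m
Total path = 51 m; average speed = 51/14 = 51/14 m/s.

51/14 m/s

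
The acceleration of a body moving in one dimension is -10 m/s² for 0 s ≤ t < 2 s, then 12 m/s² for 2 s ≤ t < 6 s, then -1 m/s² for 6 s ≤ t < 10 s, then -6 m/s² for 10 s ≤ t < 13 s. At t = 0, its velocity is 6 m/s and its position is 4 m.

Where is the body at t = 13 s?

227 m

On each constant-a segment, Δv = aΔt and Δx = v₀Δt + ½aΔt²; chain segment to segment.
0–2 s: v starts 6 m/s; Δx = 6·2 + ½·-10·2² = -8 m; v ends -14 m/s.
2–6 s: v starts -14 m/s; Δx = -14·4 + ½·12·4² = 40 m; v ends 34 m/s.
6–10 s: v starts 34 m/s; Δx = 34·4 + ½·-1·4² = 128 m; v ends 30 m/s.
10–13 s: v starts 30 m/s; Δx = 30·3 + ½·-6·3² = 63 m; v ends 12 m/s.
x(13) = 4 + Σ Δx = 227 m.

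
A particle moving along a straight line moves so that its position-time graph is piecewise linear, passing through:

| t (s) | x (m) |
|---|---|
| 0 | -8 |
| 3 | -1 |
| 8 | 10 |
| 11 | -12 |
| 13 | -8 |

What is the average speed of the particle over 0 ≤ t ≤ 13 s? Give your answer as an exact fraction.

44/13 m/s

Average speed = (total path length)/(elapsed time); on a piecewise-linear x-t graph the path length is Σ|Δx|.
0–3 s: |Δx| = |-1 − -8| = 7 m
3–8 s: |Δx| = |10 − -1| = 11 m
8–11 s: |Δx| = |-12 − 10| = 22 m
11–13 s: |Δx| = |-8 − -12| = 4 m
Total path = 44 m; average speed = 44/13 = 44/13 m/s.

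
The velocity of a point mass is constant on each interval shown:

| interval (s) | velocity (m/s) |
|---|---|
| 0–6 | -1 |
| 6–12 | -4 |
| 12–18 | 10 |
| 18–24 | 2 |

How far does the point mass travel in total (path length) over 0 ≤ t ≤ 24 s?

Distance (not displacement) is the total path length: add the absolute areas under v-t.
0–6 s: |-1| × 6 = 6 m
6–12 s: |-4| × 6 = 24 m
12–18 s: |10| × 6 = 60 m
18–24 s: |2| × 6 = 12 m
Total distance = 102 m

102 m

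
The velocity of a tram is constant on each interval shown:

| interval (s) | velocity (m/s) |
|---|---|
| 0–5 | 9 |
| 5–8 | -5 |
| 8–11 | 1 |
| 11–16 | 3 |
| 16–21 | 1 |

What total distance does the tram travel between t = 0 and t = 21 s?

83 m

Total distance travelled is ∫|v| dt — sum the magnitudes of each area piece.
0–5 s: |9| × 5 = 45 m
5–8 s: |-5| × 3 = 15 m
8–11 s: |1| × 3 = 3 m
11–16 s: |3| × 5 = 15 m
16–21 s: |1| × 5 = 5 m
Total distance = 83 m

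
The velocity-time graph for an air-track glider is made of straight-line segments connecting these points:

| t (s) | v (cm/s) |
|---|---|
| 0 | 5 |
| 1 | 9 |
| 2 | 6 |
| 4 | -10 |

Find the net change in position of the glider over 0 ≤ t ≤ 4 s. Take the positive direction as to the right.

Displacement is the signed area under the v-t curve.
0–1 s: ½(5 + 9)(1) = 7 cm
1–2 s: ½(9 + 6)(1) = 7.5 cm
2–4 s: ½(6 + -10)(2) = -4 cm
Net displacement = 10.5 cm

10.5 cm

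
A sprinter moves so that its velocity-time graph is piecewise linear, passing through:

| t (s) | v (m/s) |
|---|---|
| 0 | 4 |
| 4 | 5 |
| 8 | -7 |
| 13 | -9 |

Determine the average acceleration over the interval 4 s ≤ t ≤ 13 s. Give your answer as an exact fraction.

Average acceleration = Δv/Δt = (-9 − 5)/(13 − 4) = -14/9 m/s².

-14/9 m/s²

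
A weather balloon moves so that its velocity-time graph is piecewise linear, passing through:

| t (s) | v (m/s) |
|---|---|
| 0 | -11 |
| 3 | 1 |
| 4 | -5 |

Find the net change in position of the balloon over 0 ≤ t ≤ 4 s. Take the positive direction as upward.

Net displacement equals the area under the velocity-time graph (areas below the axis count negative).
0–3 s: ½(-11 + 1)(3) = -15 m
3–4 s: ½(1 + -5)(1) = -2 m
Net displacement = -17 m

-17 m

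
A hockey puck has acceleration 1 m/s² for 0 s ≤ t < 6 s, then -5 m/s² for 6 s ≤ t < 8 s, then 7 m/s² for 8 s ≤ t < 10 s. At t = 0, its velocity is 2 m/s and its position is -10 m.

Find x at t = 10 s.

36 m

On each constant-a segment, Δv = aΔt and Δx = v₀Δt + ½aΔt²; chain segment to segment.
0–6 s: v starts 2 m/s; Δx = 2·6 + ½·1·6² = 30 m; v ends 8 m/s.
6–8 s: v starts 8 m/s; Δx = 8·2 + ½·-5·2² = 6 m; v ends -2 m/s.
8–10 s: v starts -2 m/s; Δx = -2·2 + ½·7·2² = 10 m; v ends 12 m/s.
x(10) = -10 + Σ Δx = 36 m.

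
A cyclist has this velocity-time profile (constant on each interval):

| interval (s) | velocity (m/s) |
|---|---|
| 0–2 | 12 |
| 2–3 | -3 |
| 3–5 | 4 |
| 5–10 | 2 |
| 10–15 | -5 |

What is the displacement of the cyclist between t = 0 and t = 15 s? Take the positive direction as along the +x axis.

14 m

Displacement is the signed area under the v-t curve.
0–2 s: 12 × 2 = 24 m
2–3 s: -3 × 1 = -3 m
3–5 s: 4 × 2 = 8 m
5–10 s: 2 × 5 = 10 m
10–15 s: -5 × 5 = -25 m
Net displacement = 14 m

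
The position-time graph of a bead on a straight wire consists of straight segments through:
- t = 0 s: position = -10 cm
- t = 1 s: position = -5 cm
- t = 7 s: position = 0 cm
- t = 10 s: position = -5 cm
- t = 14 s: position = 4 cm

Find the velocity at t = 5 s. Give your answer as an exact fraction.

5/6 cm/s

Velocity is the slope of the x-t graph on 1–7 s: (0 − -5)/(7 − 1) = 5/6 cm/s.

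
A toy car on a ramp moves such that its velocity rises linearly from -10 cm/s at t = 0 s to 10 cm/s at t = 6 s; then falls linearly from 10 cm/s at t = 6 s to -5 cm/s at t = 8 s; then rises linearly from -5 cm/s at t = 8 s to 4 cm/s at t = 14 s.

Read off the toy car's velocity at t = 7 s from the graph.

On 6–8 s the graph is linear from 10 to -5 cm/s: v(7) = 10 + (-5 − 10)·(7 − 6)/(8 − 6) = 2.5 cm/s.

2.5 cm/s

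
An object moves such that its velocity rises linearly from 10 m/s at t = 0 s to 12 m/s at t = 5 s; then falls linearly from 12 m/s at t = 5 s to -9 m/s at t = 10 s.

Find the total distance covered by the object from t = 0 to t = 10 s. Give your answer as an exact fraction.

Distance (not displacement) is the total path length: add the absolute areas under v-t.
0–5 s: |½(10 + 12)(5)| = 55 m
5–10 s: v = 0 at t = 55/7 s; triangle areas 120/7 + 135/14 = 375/14 m
Total distance = 1145/14 m

1145/14 m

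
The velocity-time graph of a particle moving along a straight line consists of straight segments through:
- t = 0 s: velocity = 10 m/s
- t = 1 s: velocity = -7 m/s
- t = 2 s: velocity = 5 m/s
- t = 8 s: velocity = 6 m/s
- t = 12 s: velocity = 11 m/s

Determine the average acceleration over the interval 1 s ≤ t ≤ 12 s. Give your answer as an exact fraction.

Average acceleration = Δv/Δt = (11 − -7)/(12 − 1) = 18/11 m/s².

18/11 m/s²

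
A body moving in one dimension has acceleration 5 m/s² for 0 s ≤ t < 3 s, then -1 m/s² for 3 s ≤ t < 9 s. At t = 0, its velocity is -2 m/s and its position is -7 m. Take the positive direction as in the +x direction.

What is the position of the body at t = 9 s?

On each constant-a segment, Δv = aΔt and Δx = v₀Δt + ½aΔt²; chain segment to segment.
0–3 s: v starts -2 m/s; Δx = -2·3 + ½·5·3² = 16.5 m; v ends 13 m/s.
3–9 s: v starts 13 m/s; Δx = 13·6 + ½·-1·6² = 60 m; v ends 7 m/s.
x(9) = -7 + Σ Δx = 69.5 m.

69.5 m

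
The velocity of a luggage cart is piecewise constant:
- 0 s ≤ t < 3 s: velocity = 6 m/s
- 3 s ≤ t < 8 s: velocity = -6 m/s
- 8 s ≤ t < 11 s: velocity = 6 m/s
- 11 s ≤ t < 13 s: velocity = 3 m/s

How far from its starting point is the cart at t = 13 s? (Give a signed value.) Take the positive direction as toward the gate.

Displacement is the signed area under the v-t curve.
0–3 s: 6 × 3 = 18 m
3–8 s: -6 × 5 = -30 m
8–11 s: 6 × 3 = 18 m
11–13 s: 3 × 2 = 6 m
Net displacement = 12 m

12 m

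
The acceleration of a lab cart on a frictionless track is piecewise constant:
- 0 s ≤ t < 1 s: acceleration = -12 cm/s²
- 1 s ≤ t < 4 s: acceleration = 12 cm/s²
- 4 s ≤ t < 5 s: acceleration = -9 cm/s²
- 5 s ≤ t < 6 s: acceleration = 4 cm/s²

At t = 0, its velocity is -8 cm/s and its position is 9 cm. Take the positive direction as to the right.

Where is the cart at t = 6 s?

On each constant-a segment, Δv = aΔt and Δx = v₀Δt + ½aΔt²; chain segment to segment.
0–1 s: v starts -8 cm/s; Δx = -8·1 + ½·-12·1² = -14 cm; v ends -20 cm/s.
1–4 s: v starts -20 cm/s; Δx = -20·3 + ½·12·3² = -6 cm; v ends 16 cm/s.
4–5 s: v starts 16 cm/s; Δx = 16·1 + ½·-9·1² = 11.5 cm; v ends 7 cm/s.
5–6 s: v starts 7 cm/s; Δx = 7·1 + ½·4·1² = 9 cm; v ends 11 cm/s.
x(6) = 9 + Σ Δx = 9.5 cm.

9.5 cm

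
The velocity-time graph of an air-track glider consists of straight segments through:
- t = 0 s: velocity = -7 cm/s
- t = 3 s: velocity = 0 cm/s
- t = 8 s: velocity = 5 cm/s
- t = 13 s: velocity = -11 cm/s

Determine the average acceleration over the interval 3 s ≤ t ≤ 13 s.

Average acceleration = Δv/Δt = (-11 − 0)/(13 − 3) = -1.1 cm/s².

-1.1 cm/s²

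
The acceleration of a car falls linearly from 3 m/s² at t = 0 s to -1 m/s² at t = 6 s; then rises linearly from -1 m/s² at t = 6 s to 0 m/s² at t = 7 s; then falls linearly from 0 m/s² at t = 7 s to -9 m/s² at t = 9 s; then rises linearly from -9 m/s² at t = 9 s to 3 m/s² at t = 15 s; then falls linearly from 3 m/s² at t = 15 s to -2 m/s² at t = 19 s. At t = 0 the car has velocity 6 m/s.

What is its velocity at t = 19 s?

-13.5 m/s

Δv equals the area under the a-t graph; then v = v₀ + Δv.
0–6 s: ½(3 + -1)(6) = 6 m/s
6–7 s: ½(-1 + 0)(1) = -0.5 m/s
7–9 s: ½(0 + -9)(2) = -9 m/s
9–15 s: ½(-9 + 3)(6) = -18 m/s
15–19 s: ½(3 + -2)(4) = 2 m/s
Δv = -19.5 m/s, so v(19) = 6 + (-19.5) = -13.5 m/s.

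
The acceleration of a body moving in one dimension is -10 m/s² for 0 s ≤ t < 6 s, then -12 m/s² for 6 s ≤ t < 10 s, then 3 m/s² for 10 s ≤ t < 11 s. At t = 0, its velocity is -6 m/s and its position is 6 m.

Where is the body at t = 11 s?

On each constant-a segment, Δv = aΔt and Δx = v₀Δt + ½aΔt²; chain segment to segment.
0–6 s: v starts -6 m/s; Δx = -6·6 + ½·-10·6² = -216 m; v ends -66 m/s.
6–10 s: v starts -66 m/s; Δx = -66·4 + ½·-12·4² = -360 m; v ends -114 m/s.
10–11 s: v starts -114 m/s; Δx = -114·1 + ½·3·1² = -112.5 m; v ends -111 m/s.
x(11) = 6 + Σ Δx = -682.5 m.

-682.5 m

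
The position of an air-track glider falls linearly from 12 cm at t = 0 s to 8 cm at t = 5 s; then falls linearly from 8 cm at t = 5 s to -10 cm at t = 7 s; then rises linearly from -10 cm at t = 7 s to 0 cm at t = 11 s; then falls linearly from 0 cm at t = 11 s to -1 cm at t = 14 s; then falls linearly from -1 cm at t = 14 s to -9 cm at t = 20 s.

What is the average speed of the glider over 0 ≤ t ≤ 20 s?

Average speed = (total path length)/(elapsed time); on a piecewise-linear x-t graph the path length is Σ|Δx|.
0–5 s: |Δx| = |8 − 12| = 4 cm
5–7 s: |Δx| = |-10 − 8| = 18 cm
7–11 s: |Δx| = |0 − -10| = 10 cm
11–14 s: |Δx| = |-1 − 0| = 1 cm
14–20 s: |Δx| = |-9 − -1| = 8 cm
Total path = 41 cm; average speed = 41/20 = 2.05 cm/s.

2.05 cm/s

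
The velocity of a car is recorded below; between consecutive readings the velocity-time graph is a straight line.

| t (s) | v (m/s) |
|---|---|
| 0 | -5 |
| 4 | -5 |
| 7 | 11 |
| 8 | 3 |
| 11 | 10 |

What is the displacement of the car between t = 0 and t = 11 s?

15.5 m

Net displacement equals the area under the velocity-time graph (areas below the axis count negative).
0–4 s: -5 × 4 = -20 m
4–7 s: ½(-5 + 11)(3) = 9 m
7–8 s: ½(11 + 3)(1) = 7 m
8–11 s: ½(3 + 10)(3) = 19.5 m
Net displacement = 15.5 m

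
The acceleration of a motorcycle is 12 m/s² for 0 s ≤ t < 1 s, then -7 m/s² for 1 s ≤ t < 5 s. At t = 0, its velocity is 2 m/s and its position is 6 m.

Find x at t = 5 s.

14 m

On each constant-a segment, Δv = aΔt and Δx = v₀Δt + ½aΔt²; chain segment to segment.
0–1 s: v starts 2 m/s; Δx = 2·1 + ½·12·1² = 8 m; v ends 14 m/s.
1–5 s: v starts 14 m/s; Δx = 14·4 + ½·-7·4² = 0 m; v ends -14 m/s.
x(5) = 6 + Σ Δx = 14 m.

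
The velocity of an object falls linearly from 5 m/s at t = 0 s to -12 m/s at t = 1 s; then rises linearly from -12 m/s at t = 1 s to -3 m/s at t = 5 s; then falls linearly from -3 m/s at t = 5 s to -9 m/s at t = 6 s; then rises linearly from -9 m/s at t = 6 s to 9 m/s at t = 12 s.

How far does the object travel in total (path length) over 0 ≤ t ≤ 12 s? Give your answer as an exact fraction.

2311/34 m

Distance (not displacement) is the total path length: add the absolute areas under v-t.
0–1 s: v = 0 at t = 5/17 s; triangle areas 25/34 + 72/17 = 169/34 m
1–5 s: |½(-12 + -3)(4)| = 30 m
5–6 s: |½(-3 + -9)(1)| = 6 m
6–12 s: v = 0 at t = 9 s; triangle areas 13.5 + 13.5 = 27 m
Total distance = 2311/34 m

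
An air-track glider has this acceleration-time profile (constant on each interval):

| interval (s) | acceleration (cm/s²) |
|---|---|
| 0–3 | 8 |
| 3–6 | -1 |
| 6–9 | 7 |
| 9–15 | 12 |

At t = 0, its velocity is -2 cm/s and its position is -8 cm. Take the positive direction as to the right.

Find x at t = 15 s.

628 cm

On each constant-a segment, Δv = aΔt and Δx = v₀Δt + ½aΔt²; chain segment to segment.
0–3 s: v starts -2 cm/s; Δx = -2·3 + ½·8·3² = 30 cm; v ends 22 cm/s.
3–6 s: v starts 22 cm/s; Δx = 22·3 + ½·-1·3² = 61.5 cm; v ends 19 cm/s.
6–9 s: v starts 19 cm/s; Δx = 19·3 + ½·7·3² = 88.5 cm; v ends 40 cm/s.
9–15 s: v starts 40 cm/s; Δx = 40·6 + ½·12·6² = 456 cm; v ends 112 cm/s.
x(15) = -8 + Σ Δx = 628 cm.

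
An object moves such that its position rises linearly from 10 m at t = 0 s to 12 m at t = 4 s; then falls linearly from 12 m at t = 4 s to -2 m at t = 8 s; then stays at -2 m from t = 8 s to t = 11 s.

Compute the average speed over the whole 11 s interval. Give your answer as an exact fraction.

Average speed = (total path length)/(elapsed time); on a piecewise-linear x-t graph the path length is Σ|Δx|.
0–4 s: |Δx| = |12 − 10| = 2 m
4–8 s: |Δx| = |-2 − 12| = 14 m
8–11 s: |Δx| = |-2 − -2| = 0 m
Total path = 16 m; average speed = 16/11 = 16/11 m/s.

16/11 m/s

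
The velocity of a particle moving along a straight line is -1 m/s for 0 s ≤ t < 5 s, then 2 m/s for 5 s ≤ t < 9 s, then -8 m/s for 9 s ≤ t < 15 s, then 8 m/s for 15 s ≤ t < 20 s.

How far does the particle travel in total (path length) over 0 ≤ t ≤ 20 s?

Distance (not displacement) is the total path length: add the absolute areas under v-t.
0–5 s: |-1| × 5 = 5 m
5–9 s: |2| × 4 = 8 m
9–15 s: |-8| × 6 = 48 m
15–20 s: |8| × 5 = 40 m
Total distance = 101 m

101 m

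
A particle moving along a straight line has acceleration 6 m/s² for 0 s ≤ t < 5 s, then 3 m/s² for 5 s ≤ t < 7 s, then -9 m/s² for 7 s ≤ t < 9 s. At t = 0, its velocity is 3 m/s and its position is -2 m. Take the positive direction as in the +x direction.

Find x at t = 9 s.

220 m

On each constant-a segment, Δv = aΔt and Δx = v₀Δt + ½aΔt²; chain segment to segment.
0–5 s: v starts 3 m/s; Δx = 3·5 + ½·6·5² = 90 m; v ends 33 m/s.
5–7 s: v starts 33 m/s; Δx = 33·2 + ½·3·2² = 72 m; v ends 39 m/s.
7–9 s: v starts 39 m/s; Δx = 39·2 + ½·-9·2² = 60 m; v ends 21 m/s.
x(9) = -2 + Σ Δx = 220 m.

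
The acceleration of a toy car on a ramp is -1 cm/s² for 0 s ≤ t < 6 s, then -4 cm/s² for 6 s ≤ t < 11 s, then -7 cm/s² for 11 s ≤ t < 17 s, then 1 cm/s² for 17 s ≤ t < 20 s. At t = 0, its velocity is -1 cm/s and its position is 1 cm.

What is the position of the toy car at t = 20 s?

-598.5 cm

On each constant-a segment, Δv = aΔt and Δx = v₀Δt + ½aΔt²; chain segment to segment.
0–6 s: v starts -1 cm/s; Δx = -1·6 + ½·-1·6² = -24 cm; v ends -7 cm/s.
6–11 s: v starts -7 cm/s; Δx = -7·5 + ½·-4·5² = -85 cm; v ends -27 cm/s.
11–17 s: v starts -27 cm/s; Δx = -27·6 + ½·-7·6² = -288 cm; v ends -69 cm/s.
17–20 s: v starts -69 cm/s; Δx = -69·3 + ½·1·3² = -202.5 cm; v ends -66 cm/s.
x(20) = 1 + Σ Δx = -598.5 cm.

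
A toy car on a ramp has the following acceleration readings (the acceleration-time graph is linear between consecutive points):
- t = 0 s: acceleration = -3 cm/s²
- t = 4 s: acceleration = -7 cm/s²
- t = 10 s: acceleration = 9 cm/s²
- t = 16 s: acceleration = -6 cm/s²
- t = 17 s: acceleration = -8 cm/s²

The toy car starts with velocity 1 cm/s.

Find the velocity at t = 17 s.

-11 cm/s

Δv equals the area under the a-t graph; then v = v₀ + Δv.
0–4 s: ½(-3 + -7)(4) = -20 cm/s
4–10 s: ½(-7 + 9)(6) = 6 cm/s
10–16 s: ½(9 + -6)(6) = 9 cm/s
16–17 s: ½(-6 + -8)(1) = -7 cm/s
Δv = -12 cm/s, so v(17) = 1 + (-12) = -11 cm/s.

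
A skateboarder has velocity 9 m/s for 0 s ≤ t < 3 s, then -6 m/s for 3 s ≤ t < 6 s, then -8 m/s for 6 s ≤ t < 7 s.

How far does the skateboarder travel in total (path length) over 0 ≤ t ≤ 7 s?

Total distance travelled is ∫|v| dt — sum the magnitudes of each area piece.
0–3 s: |9| × 3 = 27 m
3–6 s: |-6| × 3 = 18 m
6–7 s: |-8| × 1 = 8 m
Total distance = 53 m

53 m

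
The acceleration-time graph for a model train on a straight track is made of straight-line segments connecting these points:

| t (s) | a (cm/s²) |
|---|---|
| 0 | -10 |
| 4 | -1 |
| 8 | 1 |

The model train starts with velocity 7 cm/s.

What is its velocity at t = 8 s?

Δv equals the area under the a-t graph; then v = v₀ + Δv.
0–4 s: ½(-10 + -1)(4) = -22 cm/s
4–8 s: ½(-1 + 1)(4) = 0 cm/s
Δv = -22 cm/s, so v(8) = 7 + (-22) = -15 cm/s.

-15 cm/s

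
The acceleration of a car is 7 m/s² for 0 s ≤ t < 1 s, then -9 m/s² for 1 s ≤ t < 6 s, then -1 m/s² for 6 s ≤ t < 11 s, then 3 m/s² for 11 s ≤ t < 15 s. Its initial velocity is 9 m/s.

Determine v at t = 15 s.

Δv equals the area under the a-t graph; then v = v₀ + Δv.
0–1 s: 7 × 1 = 7 m/s
1–6 s: -9 × 5 = -45 m/s
6–11 s: -1 × 5 = -5 m/s
11–15 s: 3 × 4 = 12 m/s
Δv = -31 m/s, so v(15) = 9 + (-31) = -22 m/s.

-22 m/s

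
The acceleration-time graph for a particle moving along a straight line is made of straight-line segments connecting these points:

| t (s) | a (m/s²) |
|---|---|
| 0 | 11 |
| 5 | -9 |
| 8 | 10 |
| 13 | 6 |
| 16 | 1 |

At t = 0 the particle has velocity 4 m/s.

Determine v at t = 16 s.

61 m/s

Δv equals the area under the a-t graph; then v = v₀ + Δv.
0–5 s: ½(11 + -9)(5) = 5 m/s
5–8 s: ½(-9 + 10)(3) = 1.5 m/s
8–13 s: ½(10 + 6)(5) = 40 m/s
13–16 s: ½(6 + 1)(3) = 10.5 m/s
Δv = 57 m/s, so v(16) = 4 + (57) = 61 m/s.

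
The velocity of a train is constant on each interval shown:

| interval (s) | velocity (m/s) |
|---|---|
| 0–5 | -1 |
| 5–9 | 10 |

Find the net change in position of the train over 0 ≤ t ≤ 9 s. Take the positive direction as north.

35 m

Displacement is the signed area under the v-t curve.
0–5 s: -1 × 5 = -5 m
5–9 s: 10 × 4 = 40 m
Net displacement = 35 m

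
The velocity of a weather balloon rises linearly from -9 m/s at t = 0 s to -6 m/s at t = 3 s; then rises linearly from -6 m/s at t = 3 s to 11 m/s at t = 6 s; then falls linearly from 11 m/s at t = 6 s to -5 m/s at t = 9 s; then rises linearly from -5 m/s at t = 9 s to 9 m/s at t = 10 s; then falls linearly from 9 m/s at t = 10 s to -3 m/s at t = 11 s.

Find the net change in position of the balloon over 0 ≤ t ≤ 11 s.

-1 m

Displacement is the signed area under the v-t curve.
0–3 s: ½(-9 + -6)(3) = -22.5 m
3–6 s: ½(-6 + 11)(3) = 7.5 m
6–9 s: ½(11 + -5)(3) = 9 m
9–10 s: ½(-5 + 9)(1) = 2 m
10–11 s: ½(9 + -3)(1) = 3 m
Net displacement = -1 m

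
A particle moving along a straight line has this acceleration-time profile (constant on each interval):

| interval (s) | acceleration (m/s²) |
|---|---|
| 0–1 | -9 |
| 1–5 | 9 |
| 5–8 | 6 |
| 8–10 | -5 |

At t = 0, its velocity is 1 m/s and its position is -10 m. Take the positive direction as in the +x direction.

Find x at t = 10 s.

On each constant-a segment, Δv = aΔt and Δx = v₀Δt + ½aΔt²; chain segment to segment.
0–1 s: v starts 1 m/s; Δx = 1·1 + ½·-9·1² = -3.5 m; v ends -8 m/s.
1–5 s: v starts -8 m/s; Δx = -8·4 + ½·9·4² = 40 m; v ends 28 m/s.
5–8 s: v starts 28 m/s; Δx = 28·3 + ½·6·3² = 111 m; v ends 46 m/s.
8–10 s: v starts 46 m/s; Δx = 46·2 + ½·-5·2² = 82 m; v ends 36 m/s.
x(10) = -10 + Σ Δx = 219.5 m.

219.5 m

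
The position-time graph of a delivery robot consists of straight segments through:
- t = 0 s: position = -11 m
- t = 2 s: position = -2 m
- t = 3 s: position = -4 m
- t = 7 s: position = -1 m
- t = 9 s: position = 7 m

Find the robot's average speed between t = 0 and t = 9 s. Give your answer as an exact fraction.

Average speed = (total path length)/(elapsed time); on a piecewise-linear x-t graph the path length is Σ|Δx|.
0–2 s: |Δx| = |-2 − -11| = 9 m
2–3 s: |Δx| = |-4 − -2| = 2 m
3–7 s: |Δx| = |-1 − -4| = 3 m
7–9 s: |Δx| = |7 − -1| = 8 m
Total path = 22 m; average speed = 22/9 = 22/9 m/s.

22/9 m/s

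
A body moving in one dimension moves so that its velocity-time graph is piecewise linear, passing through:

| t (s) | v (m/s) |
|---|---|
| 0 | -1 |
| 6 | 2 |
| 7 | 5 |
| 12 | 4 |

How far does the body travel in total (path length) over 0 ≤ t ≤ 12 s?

Total distance travelled is ∫|v| dt — sum the magnitudes of each area piece.
0–6 s: v = 0 at t = 2 s; triangle areas 1 + 4 = 5 m
6–7 s: |½(2 + 5)(1)| = 3.5 m
7–12 s: |½(5 + 4)(5)| = 22.5 m
Total distance = 31 m

31 m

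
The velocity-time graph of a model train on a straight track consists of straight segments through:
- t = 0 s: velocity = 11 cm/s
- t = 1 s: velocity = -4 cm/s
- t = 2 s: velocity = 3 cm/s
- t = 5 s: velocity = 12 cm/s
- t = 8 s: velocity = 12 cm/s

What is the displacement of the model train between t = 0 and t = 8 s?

Displacement is the signed area under the v-t curve.
0–1 s: ½(11 + -4)(1) = 3.5 cm
1–2 s: ½(-4 + 3)(1) = -0.5 cm
2–5 s: ½(3 + 12)(3) = 22.5 cm
5–8 s: 12 × 3 = 36 cm
Net displacement = 61.5 cm

61.5 cm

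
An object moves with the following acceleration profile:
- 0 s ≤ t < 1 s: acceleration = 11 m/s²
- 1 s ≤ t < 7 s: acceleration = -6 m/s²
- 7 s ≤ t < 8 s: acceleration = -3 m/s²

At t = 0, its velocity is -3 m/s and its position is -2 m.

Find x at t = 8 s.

On each constant-a segment, Δv = aΔt and Δx = v₀Δt + ½aΔt²; chain segment to segment.
0–1 s: v starts -3 m/s; Δx = -3·1 + ½·11·1² = 2.5 m; v ends 8 m/s.
1–7 s: v starts 8 m/s; Δx = 8·6 + ½·-6·6² = -60 m; v ends -28 m/s.
7–8 s: v starts -28 m/s; Δx = -28·1 + ½·-3·1² = -29.5 m; v ends -31 m/s.
x(8) = -2 + Σ Δx = -89 m.

-89 m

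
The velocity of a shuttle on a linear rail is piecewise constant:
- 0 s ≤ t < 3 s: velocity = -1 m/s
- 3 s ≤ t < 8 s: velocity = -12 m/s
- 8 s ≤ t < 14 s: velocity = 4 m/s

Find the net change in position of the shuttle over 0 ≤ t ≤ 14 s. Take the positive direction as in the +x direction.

-39 m

Net displacement equals the area under the velocity-time graph (areas below the axis count negative).
0–3 s: -1 × 3 = -3 m
3–8 s: -12 × 5 = -60 m
8–14 s: 4 × 6 = 24 m
Net displacement = -39 m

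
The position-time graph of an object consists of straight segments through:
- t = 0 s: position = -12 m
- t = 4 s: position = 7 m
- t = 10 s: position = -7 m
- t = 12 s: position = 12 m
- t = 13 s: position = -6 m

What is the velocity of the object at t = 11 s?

9.5 m/s

Velocity is the slope of the x-t graph on 10–12 s: (12 − -7)/(12 − 10) = 9.5 m/s.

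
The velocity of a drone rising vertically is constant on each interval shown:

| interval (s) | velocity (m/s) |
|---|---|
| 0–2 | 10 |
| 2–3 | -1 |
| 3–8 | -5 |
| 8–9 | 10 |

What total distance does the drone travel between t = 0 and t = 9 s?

56 m

Total distance travelled is ∫|v| dt — sum the magnitudes of each area piece.
0–2 s: |10| × 2 = 20 m
2–3 s: |-1| × 1 = 1 m
3–8 s: |-5| × 5 = 25 m
8–9 s: |10| × 1 = 10 m
Total distance = 56 m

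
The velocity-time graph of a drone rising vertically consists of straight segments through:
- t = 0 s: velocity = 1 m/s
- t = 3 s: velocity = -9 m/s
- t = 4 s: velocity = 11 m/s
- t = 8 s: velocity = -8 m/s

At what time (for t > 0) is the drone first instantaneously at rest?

v changes sign on 0–3 s (from 1 to -9); the graph is linear there, so v = 0 at t = 0 + (-1)·(3 − 0)/(-9 − 1) = 0.3 s.

t = 0.3 s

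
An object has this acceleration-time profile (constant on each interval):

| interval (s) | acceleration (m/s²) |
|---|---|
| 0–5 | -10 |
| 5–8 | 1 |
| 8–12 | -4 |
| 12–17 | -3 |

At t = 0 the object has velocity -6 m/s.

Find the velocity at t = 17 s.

-84 m/s

Δv equals the area under the a-t graph; then v = v₀ + Δv.
0–5 s: -10 × 5 = -50 m/s
5–8 s: 1 × 3 = 3 m/s
8–12 s: -4 × 4 = -16 m/s
12–17 s: -3 × 5 = -15 m/s
Δv = -78 m/s, so v(17) = -6 + (-78) = -84 m/s.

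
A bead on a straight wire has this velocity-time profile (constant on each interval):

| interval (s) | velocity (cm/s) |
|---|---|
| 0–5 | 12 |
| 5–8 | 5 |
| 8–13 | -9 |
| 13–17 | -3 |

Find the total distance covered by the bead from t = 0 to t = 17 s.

132 cm

Total distance travelled is ∫|v| dt — sum the magnitudes of each area piece.
0–5 s: |12| × 5 = 60 cm
5–8 s: |5| × 3 = 15 cm
8–13 s: |-9| × 5 = 45 cm
13–17 s: |-3| × 4 = 12 cm
Total distance = 132 cm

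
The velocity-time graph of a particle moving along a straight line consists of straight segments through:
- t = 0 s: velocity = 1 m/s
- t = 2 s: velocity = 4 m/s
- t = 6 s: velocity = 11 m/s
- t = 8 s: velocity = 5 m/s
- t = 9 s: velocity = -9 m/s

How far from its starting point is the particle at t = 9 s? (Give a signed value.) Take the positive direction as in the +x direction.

49 m

Displacement is the signed area under the v-t curve.
0–2 s: ½(1 + 4)(2) = 5 m
2–6 s: ½(4 + 11)(4) = 30 m
6–8 s: ½(11 + 5)(2) = 16 m
8–9 s: ½(5 + -9)(1) = -2 m
Net displacement = 49 m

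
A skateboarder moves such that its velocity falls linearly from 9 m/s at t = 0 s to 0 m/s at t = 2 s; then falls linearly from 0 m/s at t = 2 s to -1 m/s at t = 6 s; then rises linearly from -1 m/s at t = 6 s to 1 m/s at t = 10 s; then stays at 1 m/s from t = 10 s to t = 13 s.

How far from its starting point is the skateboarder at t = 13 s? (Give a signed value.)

10 m

Net displacement equals the area under the velocity-time graph (areas below the axis count negative).
0–2 s: ½(9 + 0)(2) = 9 m
2–6 s: ½(0 + -1)(4) = -2 m
6–10 s: ½(-1 + 1)(4) = 0 m
10–13 s: 1 × 3 = 3 m
Net displacement = 10 m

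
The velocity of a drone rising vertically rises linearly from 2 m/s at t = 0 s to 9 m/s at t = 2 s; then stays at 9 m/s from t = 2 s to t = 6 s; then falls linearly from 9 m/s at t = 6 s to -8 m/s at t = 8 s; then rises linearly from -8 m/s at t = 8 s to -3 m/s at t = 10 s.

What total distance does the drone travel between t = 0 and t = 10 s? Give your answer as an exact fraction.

1131/17 m

Distance (not displacement) is the total path length: add the absolute areas under v-t.
0–2 s: |½(2 + 9)(2)| = 11 m
2–6 s: |9| × 4 = 36 m
6–8 s: v = 0 at t = 120/17 s; triangle areas 81/17 + 64/17 = 145/17 m
8–10 s: |½(-8 + -3)(2)| = 11 m
Total distance = 1131/17 m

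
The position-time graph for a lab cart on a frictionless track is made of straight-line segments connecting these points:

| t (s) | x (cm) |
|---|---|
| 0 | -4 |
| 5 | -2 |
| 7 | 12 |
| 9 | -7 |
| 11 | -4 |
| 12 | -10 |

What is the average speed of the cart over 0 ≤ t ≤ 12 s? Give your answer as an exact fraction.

Average speed = (total path length)/(elapsed time); on a piecewise-linear x-t graph the path length is Σ|Δx|.
0–5 s: |Δx| = |-2 − -4| = 2 cm
5–7 s: |Δx| = |12 − -2| = 14 cm
7–9 s: |Δx| = |-7 − 12| = 19 cm
9–11 s: |Δx| = |-4 − -7| = 3 cm
11–12 s: |Δx| = |-10 − -4| = 6 cm
Total path = 44 cm; average speed = 44/12 = 11/3 cm/s.

11/3 cm/s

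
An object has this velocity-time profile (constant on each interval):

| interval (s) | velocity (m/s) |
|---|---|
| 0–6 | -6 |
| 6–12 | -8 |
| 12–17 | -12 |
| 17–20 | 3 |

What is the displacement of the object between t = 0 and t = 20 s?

-135 m

Displacement is the signed area under the v-t curve.
0–6 s: -6 × 6 = -36 m
6–12 s: -8 × 6 = -48 m
12–17 s: -12 × 5 = -60 m
17–20 s: 3 × 3 = 9 m
Net displacement = -135 m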